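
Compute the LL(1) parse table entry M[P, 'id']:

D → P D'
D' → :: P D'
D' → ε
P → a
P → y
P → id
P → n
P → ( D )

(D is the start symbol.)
P → id

To find M[P, 'id'], we find productions for P where 'id' is in the predict set (PREDICT(N → α) = (FIRST(α) \ {ε}) ∪ (FOLLOW(N) if α ⇒* ε)).

P → a: PREDICT = { 'a' }
P → y: PREDICT = { 'y' }
P → id: PREDICT = { 'id' }
  'id' is in predict set, so this production goes in M[P, 'id']
P → n: PREDICT = { 'n' }
P → ( D ): PREDICT = { '(' }

M[P, 'id'] = P → id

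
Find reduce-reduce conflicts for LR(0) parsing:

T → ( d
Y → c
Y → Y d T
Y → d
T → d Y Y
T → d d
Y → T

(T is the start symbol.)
Augment with T' → T and build the canonical LR(0) collection (I0 = CLOSURE({[T' → . T]}), then GOTO on every symbol after a dot until no new states appear). It has 14 states:
  I0: { [T → . ( d], [T → . d Y Y], [T → . d d], [T' → . T] }  — shift
  I1: { [T → ( . d] }  — shift
  I2: { [T' → T .] }  — accept
  I3: { [T → . ( d], [T → . d Y Y], [T → . d d], [T → d . Y Y], [T → d . d], [Y → . T], [Y → . Y d T], [Y → . c], [Y → . d] }  — shift
  I4: { [Y → T .] }  — reduce
  I5: { [T → . ( d], [T → . d Y Y], [T → . d d], [T → d Y . Y], [Y → . T], [Y → . Y d T], [Y → . c], [Y → . d], [Y → Y . d T] }  — shift
  I6: { [Y → c .] }  — reduce
  I7: { [T → . ( d], [T → . d Y Y], [T → . d d], [T → d . Y Y], [T → d . d], [T → d d .], [Y → . T], [Y → . Y d T], [Y → . c], [Y → . d], [Y → d .] }  — shift, 2 reduces
  I8: { [T → d Y Y .], [Y → Y . d T] }  — shift, reduce
  I9: { [T → . ( d], [T → . d Y Y], [T → . d d], [T → d . Y Y], [T → d . d], [Y → . T], [Y → . Y d T], [Y → . c], [Y → . d], [Y → Y d . T], [Y → d .] }  — shift, reduce
  I10: { [Y → T .], [Y → Y d T .] }  — 2 reduces
  I11: { [T → . ( d], [T → . d Y Y], [T → . d d], [Y → Y d . T] }  — shift
  I12: { [Y → Y d T .] }  — reduce
  I13: { [T → ( d .] }  — reduce

I7 contains complete items [T → d d .], [Y → d .] — reduce-reduce conflict.
I10 contains complete items [Y → T .], [Y → Y d T .] — reduce-reduce conflict.

Answer: Yes — I7: [T → d d .] vs [Y → d .]; I10: [Y → T .] vs [Y → Y d T .]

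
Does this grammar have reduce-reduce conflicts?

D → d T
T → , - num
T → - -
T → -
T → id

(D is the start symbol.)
Augment with D' → D and build the canonical LR(0) collection (I0 = CLOSURE({[D' → . D]}), then GOTO on every symbol after a dot until no new states appear). It has 10 states:
  I0: { [D → . d T], [D' → . D] }  — shift
  I1: { [D' → D .] }  — accept
  I2: { [D → d . T], [T → . , - num], [T → . - -], [T → . -], [T → . id] }  — shift
  I3: { [T → , . - num] }  — shift
  I4: { [T → - . -], [T → - .] }  — shift, reduce
  I5: { [D → d T .] }  — reduce
  I6: { [T → id .] }  — reduce
  I7: { [T → - - .] }  — reduce
  I8: { [T → , - . num] }  — shift
  I9: { [T → , - num .] }  — reduce

No state contains more than one complete item.

Answer: No reduce-reduce conflicts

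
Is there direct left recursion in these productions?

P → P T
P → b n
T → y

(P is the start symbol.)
Yes, P is left-recursive

Direct left recursion occurs when N → N α for some non-terminal N (the right-hand side begins with the left-hand side itself).

P → P T: LEFT RECURSIVE (starts with P)
P → b n: starts with b
T → y: starts with y

The grammar has direct left recursion on: P.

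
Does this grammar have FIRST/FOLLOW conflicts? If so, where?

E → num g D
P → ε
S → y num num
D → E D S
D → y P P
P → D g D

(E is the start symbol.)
A FIRST/FOLLOW conflict occurs when a non-terminal N has a nullable alternative N → β (β ⇒* ε) and another alternative N → α with FIRST(α) ∩ FOLLOW(N) ≠ ∅: on such a lookahead the parser cannot decide between expanding α and letting N vanish via β.

Nullable non-terminals: P.
FIRST sets used below: FIRST(D) = { 'num', 'y' }

P: nullable alternative(s) P → ε; FOLLOW(P) = { $, 'g', 'num', 'y' }
  P → ε: FIRST \ {ε} = { } — this is the only nullable alternative, skip
  P → D g D: FIRST \ {ε} = { 'num', 'y' } — overlaps FOLLOW(P) on { 'num', 'y' }: CONFLICT

D, E, S have no nullable alternative, so no FIRST/FOLLOW check is needed there.

So the grammar has 1 FIRST/FOLLOW conflict (marked CONFLICT above).

Answer: Yes. P → D g D with FOLLOW(P) on { 'num', 'y' }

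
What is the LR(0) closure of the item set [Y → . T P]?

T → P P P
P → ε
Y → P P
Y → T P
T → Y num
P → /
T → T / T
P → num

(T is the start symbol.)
{ [P → . /], [P → . num], [P → .], [T → . P P P], [T → . T / T], [T → . Y num], [Y → . P P], [Y → . T P] }

To compute CLOSURE, for each item [A → α.Bβ] where B is a non-terminal, add [B → .γ] for all productions B → γ; repeat for the newly added items until nothing changes.

Start with: [Y → . T P]
  [Y → . T P] has the dot before T: add [T → . P P P], [T → . Y num], [T → . T / T]
  [T → . P P P] has the dot before P: add [P → .], [P → . /], [P → . num]
  [T → . Y num] has the dot before Y: add [Y → . P P]
No further items can be added.

CLOSURE = { [P → . /], [P → . num], [P → .], [T → . P P P], [T → . T / T], [T → . Y num], [Y → . P P], [Y → . T P] }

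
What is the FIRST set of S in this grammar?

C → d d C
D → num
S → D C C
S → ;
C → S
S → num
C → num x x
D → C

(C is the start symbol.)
{ ';', 'd', 'num' }

To compute FIRST(S), examine every production with S on the left-hand side, reading each right-hand side left to right until a non-nullable symbol is reached.

FIRST sets of the other non-terminals involved (by the same procedure, iterated to a fixed point):
  FIRST(D) = { ';', 'd', 'num' }

From S → D C C:
  - D is a non-terminal: add FIRST(D) \ {ε} = { ';', 'd', 'num' }
    D is not nullable, so stop
From S → ;:
  - ';' is a terminal: add ';' and stop
From S → num:
  - num is a terminal: add 'num' and stop

Collecting: FIRST(S) = { ';', 'd', 'num' }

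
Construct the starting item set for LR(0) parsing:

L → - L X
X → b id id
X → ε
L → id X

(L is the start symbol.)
{ [L → . - L X], [L → . id X], [L' → . L] }

First, augment the grammar with L' → L
I₀ = CLOSURE({ [L' → . L] }):
  [L' → . L] has the dot before L: add [L → . - L X], [L → . id X]
No further items can be added.

I₀ = { [L → . - L X], [L → . id X], [L' → . L] }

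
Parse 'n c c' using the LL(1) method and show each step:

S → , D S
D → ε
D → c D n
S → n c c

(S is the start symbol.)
Stack is shown with the top on the left.

Stack    Input    Action
------------------------
S $      n c c $  output S → n c c
n c c $  n c c $  match 'n'
c c $    c c $    match 'c'
c $      c $      match 'c'
$        $        accept

The string is accepted.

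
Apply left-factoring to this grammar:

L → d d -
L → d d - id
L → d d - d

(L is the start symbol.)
Left-factoring transforms A → αβ₁ | αβ₂ into A → αA' and A' → β₁ | β₂
(α is the longest common prefix among the alternatives). Repeat until
no nonterminal has two alternatives with a common prefix.

Round 1: L has alternatives sharing prefix 'd d -'. Introduce L': L → d d - L'
  Add: L' → ε
  Add: L' → id
  Add: L' → d

No remaining common prefixes — done.

Resulting grammar:
L → d d - L'
L' → ε
L' → id
L' → d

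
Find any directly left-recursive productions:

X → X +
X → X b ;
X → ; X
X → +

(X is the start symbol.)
Direct left recursion occurs when N → N α for some non-terminal N (the right-hand side begins with the left-hand side itself).

X → X +: LEFT RECURSIVE (starts with X)
X → X b ;: LEFT RECURSIVE (starts with X)
X → ; X: starts with ';'
X → +: starts with '+'

The grammar has direct left recursion on: X.

Answer: Yes, X is left-recursive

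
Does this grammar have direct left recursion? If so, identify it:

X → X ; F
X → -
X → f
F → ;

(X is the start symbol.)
Yes, X is left-recursive

X → X ; F: LEFT RECURSIVE (starts with X)
X → -: starts with '-'
X → f: starts with f
F → ;: starts with ';'

The grammar has direct left recursion on: X.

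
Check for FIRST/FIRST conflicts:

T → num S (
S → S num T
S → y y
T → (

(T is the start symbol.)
Yes. S → S num T / S → y y on { 'y' }

A FIRST/FIRST conflict occurs when two productions N → α and N → β for the same non-terminal have FIRST(α) ∩ FIRST(β) ≠ ∅ (with ε ∈ FIRST of a nullable right-hand side, so two nullable alternatives also conflict).

FIRST sets of the non-terminals at (or reachable through a nullable prefix from) the front of some alternative:
  FIRST(S) = { 'y' }

Productions for T:
  T → num S (: FIRST = { 'num' }
  T → (: FIRST = { '(' }
Productions for S:
  S → S num T: FIRST = { 'y' }
  S → y y: FIRST = { 'y' }

Conflict for S: S → S num T and S → y y
  Overlap: { 'y' }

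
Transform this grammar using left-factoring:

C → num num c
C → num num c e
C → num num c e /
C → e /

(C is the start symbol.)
C → num num c C'
C' → ε
C' → e C''
C'' → ε
C'' → /
C → e /

Left-factoring transforms A → αβ₁ | αβ₂ into A → αA' and A' → β₁ | β₂
(α is the longest common prefix among the alternatives). Repeat until
no nonterminal has two alternatives with a common prefix.

Round 1: C has alternatives sharing prefix 'num num c'. Introduce C': C → num num c C'
  Add: C' → ε
  Add: C' → e
  Add: C' → e /

Round 2: C' has alternatives sharing prefix 'e'. Introduce C'': C' → e C''
  Add: C'' → ε
  Add: C'' → /

No remaining common prefixes — done.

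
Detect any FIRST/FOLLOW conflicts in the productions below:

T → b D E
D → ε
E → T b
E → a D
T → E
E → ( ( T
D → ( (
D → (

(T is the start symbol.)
A FIRST/FOLLOW conflict occurs when a non-terminal N has a nullable alternative N → β (β ⇒* ε) and another alternative N → α with FIRST(α) ∩ FOLLOW(N) ≠ ∅: on such a lookahead the parser cannot decide between expanding α and letting N vanish via β.

Nullable non-terminals: D.

D: nullable alternative(s) D → ε; FOLLOW(D) = { $, '(', 'a', 'b' }
  D → ε: FIRST \ {ε} = { } — this is the only nullable alternative, skip
  D → ( (: FIRST \ {ε} = { '(' } — overlaps FOLLOW(D) on { '(' }: CONFLICT
  D → (: FIRST \ {ε} = { '(' } — overlaps FOLLOW(D) on { '(' }: CONFLICT

E, T have no nullable alternative, so no FIRST/FOLLOW check is needed there.

So the grammar has 2 FIRST/FOLLOW conflicts (marked CONFLICT above).

Answer: Yes. D → '(' '(' with FOLLOW(D) on { '(' }; D → '(' with FOLLOW(D) on { '(' }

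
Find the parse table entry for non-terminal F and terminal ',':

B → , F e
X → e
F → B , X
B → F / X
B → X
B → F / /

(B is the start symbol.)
F → B , X

To find M[F, ','], we find productions for F where ',' is in the predict set (PREDICT(N → α) = (FIRST(α) \ {ε}) ∪ (FOLLOW(N) if α ⇒* ε)).

Relevant sets:
  FIRST(B) = { ',', 'e' }

F → B , X: PREDICT = { ',', 'e' }
  ',' is in predict set, so this production goes in M[F, ',']

M[F, ','] = F → B , X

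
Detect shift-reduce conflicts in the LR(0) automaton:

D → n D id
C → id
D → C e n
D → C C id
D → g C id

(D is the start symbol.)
Augment with D' → D and build the canonical LR(0) collection (I0 = CLOSURE({[D' → . D]}), then GOTO on every symbol after a dot until no new states appear). It has 14 states:
  I0: { [C → . id], [D → . C C id], [D → . C e n], [D → . g C id], [D → . n D id], [D' → . D] }  — shift
  I1: { [C → . id], [D → C . C id], [D → C . e n] }  — shift
  I2: { [D' → D .] }  — accept
  I3: { [C → . id], [D → g . C id] }  — shift
  I4: { [C → id .] }  — reduce
  I5: { [C → . id], [D → . C C id], [D → . C e n], [D → . g C id], [D → . n D id], [D → n . D id] }  — shift
  I6: { [D → n D . id] }  — shift
  I7: { [D → n D id .] }  — reduce
  I8: { [D → g C . id] }  — shift
  I9: { [D → g C id .] }  — reduce
  I10: { [D → C C . id] }  — shift
  I11: { [D → C e . n] }  — shift
  I12: { [D → C e n .] }  — reduce
  I13: { [D → C C id .] }  — reduce

No state contains both a complete item and a shift item.

Answer: No shift-reduce conflicts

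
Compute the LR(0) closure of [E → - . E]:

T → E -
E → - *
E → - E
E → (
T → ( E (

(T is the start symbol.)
Start with: [E → - . E]
  [E → - . E] has the dot before E: add [E → . - *], [E → . - E], [E → . (]
No further items can be added.

CLOSURE = { [E → - . E], [E → . (], [E → . - *], [E → . - E] }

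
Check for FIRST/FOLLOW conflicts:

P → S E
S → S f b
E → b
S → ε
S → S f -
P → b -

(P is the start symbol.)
Yes. S → S f b with FOLLOW(S) on { 'f' }; S → S f '-' with FOLLOW(S) on { 'f' }

A FIRST/FOLLOW conflict occurs when a non-terminal N has a nullable alternative N → β (β ⇒* ε) and another alternative N → α with FIRST(α) ∩ FOLLOW(N) ≠ ∅: on such a lookahead the parser cannot decide between expanding α and letting N vanish via β.

Nullable non-terminals: S.
FIRST sets used below: FIRST(S) = { 'f', ε }

S: nullable alternative(s) S → ε; FOLLOW(S) = { 'b', 'f' }
  S → S f b: FIRST \ {ε} = { 'f' } — overlaps FOLLOW(S) on { 'f' }: CONFLICT
  S → ε: FIRST \ {ε} = { } — this is the only nullable alternative, skip
  S → S f -: FIRST \ {ε} = { 'f' } — overlaps FOLLOW(S) on { 'f' }: CONFLICT

E, P have no nullable alternative, so no FIRST/FOLLOW check is needed there.

So the grammar has 2 FIRST/FOLLOW conflicts (marked CONFLICT above).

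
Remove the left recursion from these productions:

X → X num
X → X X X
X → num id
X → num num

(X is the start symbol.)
X → num id X'
X → num num X'
X' → num X'
X' → X X X'
X' → ε

X is directly left-recursive. The standard transformation for
  A → A α₁ | ... | A α_m | β₁ | ... | β_n
is
  A  → β₁ A' | ... | β_n A'
  A' → α₁ A' | ... | α_m A' | ε

X → num id becomes X → num id X'
X → num num becomes X → num num X'
X → X num becomes X' → num X'
X → X X X becomes X' → X X X'
Add X' → ε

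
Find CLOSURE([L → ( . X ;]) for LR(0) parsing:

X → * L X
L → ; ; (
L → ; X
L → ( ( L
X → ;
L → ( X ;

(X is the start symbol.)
To compute CLOSURE, for each item [A → α.Bβ] where B is a non-terminal, add [B → .γ] for all productions B → γ; repeat for the newly added items until nothing changes.

Start with: [L → ( . X ;]
  [L → ( . X ;] has the dot before X: add [X → . * L X], [X → . ;]
No further items can be added.

CLOSURE = { [L → ( . X ;], [X → . * L X], [X → . ;] }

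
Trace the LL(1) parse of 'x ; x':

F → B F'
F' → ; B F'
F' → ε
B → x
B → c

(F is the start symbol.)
LL(1) parsing maintains a stack (initially the start symbol over $) and the input. At each step: if the stack top is a terminal, match it against the current input token; if it is a non-terminal N, replace it with the RHS of M[N, lookahead] (the unique production whose predict set contains the lookahead).

Stack is shown with the top on the left.

Stack     Input    Action
-------------------------
F $       x ; x $  output F → B F'
B F' $    x ; x $  output B → x
x F' $    x ; x $  match 'x'
F' $      ; x $    output F' → ; B F'
; B F' $  ; x $    match ';'
B F' $    x $      output B → x
x F' $    x $      match 'x'
F' $      $        output F' → ε
$         $        accept

The string is accepted.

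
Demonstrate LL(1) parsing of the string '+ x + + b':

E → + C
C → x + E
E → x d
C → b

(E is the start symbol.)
LL(1) parsing maintains a stack (initially the start symbol over $) and the input. At each step: if the stack top is a terminal, match it against the current input token; if it is a non-terminal N, replace it with the RHS of M[N, lookahead] (the unique production whose predict set contains the lookahead).

Stack is shown with the top on the left.

Stack    Input        Action
----------------------------
E $      + x + + b $  output E → + C
+ C $    + x + + b $  match '+'
C $      x + + b $    output C → x + E
x + E $  x + + b $    match 'x'
+ E $    + + b $      match '+'
E $      + b $        output E → + C
+ C $    + b $        match '+'
C $      b $          output C → b
b $      b $          match 'b'
$        $            accept

The string is accepted.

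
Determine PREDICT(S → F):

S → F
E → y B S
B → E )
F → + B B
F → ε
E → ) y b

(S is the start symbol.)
PREDICT(S → F) = (FIRST(RHS) \ {ε}) ∪ (FOLLOW(S) if ε ∈ FIRST(RHS), i.e. RHS ⇒* ε)
FIRST(F) = { '+', ε }
FIRST(F) = { '+', ε }
ε ∈ FIRST(F) (the right-hand side is nullable), so add FOLLOW(S) = { $, ')' }
PREDICT(S → F) = { $, ')', '+' }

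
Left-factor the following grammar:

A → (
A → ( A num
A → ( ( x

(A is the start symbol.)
A → ( A'
A' → ε
A' → A num
A' → ( x

Left-factoring transforms A → αβ₁ | αβ₂ into A → αA' and A' → β₁ | β₂
(α is the longest common prefix among the alternatives). Repeat until
no nonterminal has two alternatives with a common prefix.

Round 1: A has alternatives sharing prefix '('. Introduce A': A → ( A'
  Add: A' → ε
  Add: A' → A num
  Add: A' → ( x

No remaining common prefixes — done.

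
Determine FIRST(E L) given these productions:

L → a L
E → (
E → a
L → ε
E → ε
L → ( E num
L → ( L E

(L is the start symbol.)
FIRST sets of the non-terminals involved (from the grammar, by fixed-point iteration):
  FIRST(E) = { '(', 'a', ε }
  FIRST(L) = { '(', 'a', ε }

To compute FIRST(E L), process the symbols left to right:
Symbol E is a non-terminal. Add FIRST(E) \ {ε} = { '(', 'a' }
E is nullable (ε ∈ FIRST(E)), continue to the next symbol.
Symbol L is a non-terminal. Add FIRST(L) \ {ε} = { '(', 'a' }
L is nullable (ε ∈ FIRST(L)), continue to the next symbol.
All symbols are nullable, so ε is in the result.
FIRST(E L) = { '(', 'a', ε }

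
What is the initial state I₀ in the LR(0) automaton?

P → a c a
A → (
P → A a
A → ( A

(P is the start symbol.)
First, augment the grammar with P' → P
I₀ = CLOSURE({ [P' → . P] }):
  [P' → . P] has the dot before P: add [P → . a c a], [P → . A a]
  [P → . A a] has the dot before A: add [A → . (], [A → . ( A]
No further items can be added.

I₀ = { [A → . ( A], [A → . (], [P → . A a], [P → . a c a], [P' → . P] }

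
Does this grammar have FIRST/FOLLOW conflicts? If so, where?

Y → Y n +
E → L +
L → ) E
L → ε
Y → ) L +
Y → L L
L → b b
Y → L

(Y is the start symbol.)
Yes. Y → Y n '+' with FOLLOW(Y) on { 'n' }; L → ')' E with FOLLOW(L) on { ')' }; L → b b with FOLLOW(L) on { 'b' }

Nullable non-terminals: L, Y.
FIRST sets used below: FIRST(Y) = { ')', 'b', 'n', ε }, FIRST(L) = { ')', 'b', ε }

L: nullable alternative(s) L → ε; FOLLOW(L) = { $, ')', '+', 'b', 'n' }
  L → ) E: FIRST \ {ε} = { ')' } — overlaps FOLLOW(L) on { ')' }: CONFLICT
  L → ε: FIRST \ {ε} = { } — this is the only nullable alternative, skip
  L → b b: FIRST \ {ε} = { 'b' } — overlaps FOLLOW(L) on { 'b' }: CONFLICT

Y: nullable alternative(s) Y → L L, Y → L; FOLLOW(Y) = { $, 'n' }
  Y → Y n +: FIRST \ {ε} = { ')', 'b', 'n' } — overlaps FOLLOW(Y) on { 'n' }: CONFLICT
  Y → ) L +: FIRST \ {ε} = { ')' } — disjoint from FOLLOW(Y)
  Y → L L: FIRST \ {ε} = { ')', 'b' } — disjoint from FOLLOW(Y)
  Y → L: FIRST \ {ε} = { ')', 'b' } — disjoint from FOLLOW(Y)

E has no nullable alternative, so no FIRST/FOLLOW check is needed there.

So the grammar has 3 FIRST/FOLLOW conflicts (marked CONFLICT above).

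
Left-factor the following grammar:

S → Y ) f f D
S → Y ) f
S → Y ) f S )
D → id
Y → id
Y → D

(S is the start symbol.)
S → Y ) f S'
S' → f D
S' → ε
S' → S )
D → id
Y → id
Y → D

Left-factoring transforms A → αβ₁ | αβ₂ into A → αA' and A' → β₁ | β₂
(α is the longest common prefix among the alternatives). Repeat until
no nonterminal has two alternatives with a common prefix.

Round 1: S has alternatives sharing prefix 'Y ) f'. Introduce S': S → Y ) f S'
  Add: S' → f D
  Add: S' → ε
  Add: S' → S )

No remaining common prefixes — done.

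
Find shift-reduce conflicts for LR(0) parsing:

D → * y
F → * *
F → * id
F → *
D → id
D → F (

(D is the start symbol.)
Augment with D' → D and build the canonical LR(0) collection (I0 = CLOSURE({[D' → . D]}), then GOTO on every symbol after a dot until no new states appear). It has 9 states:
  I0: { [D → . * y], [D → . F (], [D → . id], [D' → . D], [F → . * *], [F → . * id], [F → . *] }  — shift
  I1: { [D → * . y], [F → * . *], [F → * . id], [F → * .] }  — shift, reduce
  I2: { [D' → D .] }  — accept
  I3: { [D → F . (] }  — shift
  I4: { [D → id .] }  — reduce
  I5: { [D → F ( .] }  — reduce
  I6: { [F → * * .] }  — reduce
  I7: { [F → * id .] }  — reduce
  I8: { [D → * y .] }  — reduce

I1 contains reduce item [F → * .] and shift items [D → * . y], [F → * . *], [F → * . id] — shift-reduce conflict.

Answer: Yes — I1: [F → * .] vs [D → * . y]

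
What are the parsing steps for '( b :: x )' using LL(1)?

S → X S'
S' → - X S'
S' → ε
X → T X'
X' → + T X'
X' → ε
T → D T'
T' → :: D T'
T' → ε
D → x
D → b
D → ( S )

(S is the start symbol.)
Stack is shown with the top on the left.

Stack                       Input         Action
------------------------------------------------
S $                         ( b :: x ) $  output S → X S'
X S' $                      ( b :: x ) $  output X → T X'
T X' S' $                   ( b :: x ) $  output T → D T'
D T' X' S' $                ( b :: x ) $  output D → ( S )
( S ) T' X' S' $            ( b :: x ) $  match '('
S ) T' X' S' $              b :: x ) $    output S → X S'
X S' ) T' X' S' $           b :: x ) $    output X → T X'
T X' S' ) T' X' S' $        b :: x ) $    output T → D T'
D T' X' S' ) T' X' S' $     b :: x ) $    output D → b
b T' X' S' ) T' X' S' $     b :: x ) $    match 'b'
T' X' S' ) T' X' S' $       :: x ) $      output T' → :: D T'
:: D T' X' S' ) T' X' S' $  :: x ) $      match '::'
D T' X' S' ) T' X' S' $     x ) $         output D → x
x T' X' S' ) T' X' S' $     x ) $         match 'x'
T' X' S' ) T' X' S' $       ) $           output T' → ε
X' S' ) T' X' S' $          ) $           output X' → ε
S' ) T' X' S' $             ) $           output S' → ε
) T' X' S' $                ) $           match ')'
T' X' S' $                  $             output T' → ε
X' S' $                     $             output X' → ε
S' $                        $             output S' → ε
$                           $             accept

The string is accepted.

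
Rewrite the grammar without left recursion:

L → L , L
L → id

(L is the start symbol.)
L is directly left-recursive. The standard transformation for
  A → A α₁ | ... | A α_m | β₁ | ... | β_n
is
  A  → β₁ A' | ... | β_n A'
  A' → α₁ A' | ... | α_m A' | ε

L → id becomes L → id L'
L → L , L becomes L' → , L L'
Add L' → ε

Resulting grammar:
L → id L'
L' → , L L'
L' → ε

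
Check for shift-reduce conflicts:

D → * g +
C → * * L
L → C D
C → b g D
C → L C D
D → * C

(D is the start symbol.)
Yes — I4: [D → * C .] vs [D → . * C]; I16: [C → * * L .] vs [C → . * * L]

A shift-reduce conflict occurs when an LR(0) state has both:
  - a complete (reduce) item [A → α .] (dot at the end), and
  - a shift item [B → β . c γ] (dot before a terminal).

Augment with D' → D and build the canonical LR(0) collection (I0 = CLOSURE({[D' → . D]}), then GOTO on every symbol after a dot until no new states appear). It has 17 states:
  I0: { [D → . * C], [D → . * g +], [D' → . D] }  — shift
  I1: { [C → . * * L], [C → . L C D], [C → . b g D], [D → * . C], [D → * . g +], [L → . C D] }  — shift
  I2: { [D' → D .] }  — accept
  I3: { [C → * . * L] }  — shift
  I4: { [D → * C .], [D → . * C], [D → . * g +], [L → C . D] }  — shift, reduce
  I5: { [C → . * * L], [C → . L C D], [C → . b g D], [C → L . C D], [L → . C D] }  — shift
  I6: { [C → b . g D] }  — shift
  I7: { [D → * g . +] }  — shift
  I8: { [D → * g + .] }  — reduce
  I9: { [C → b g . D], [D → . * C], [D → . * g +] }  — shift
  I10: { [C → b g D .] }  — reduce
  I11: { [C → L C . D], [D → . * C], [D → . * g +], [L → C . D] }  — shift
  I12: { [C → L C D .], [L → C D .] }  — 2 reduces
  I13: { [L → C D .] }  — reduce
  I14: { [C → * * . L], [C → . * * L], [C → . L C D], [C → . b g D], [L → . C D] }  — shift
  I15: { [D → . * C], [D → . * g +], [L → C . D] }  — shift
  I16: { [C → * * L .], [C → . * * L], [C → . L C D], [C → . b g D], [C → L . C D], [L → . C D] }  — shift, reduce

I4 contains reduce item [D → * C .] and shift items [D → . * C], [D → . * g +] — shift-reduce conflict.
I16 contains reduce item [C → * * L .] and shift items [C → . * * L], [C → . b g D] — shift-reduce conflict.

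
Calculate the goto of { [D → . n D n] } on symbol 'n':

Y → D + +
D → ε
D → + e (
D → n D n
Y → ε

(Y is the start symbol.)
GOTO(I, 'n') = CLOSURE({ [A → αX.β] : [A → α.Xβ] ∈ I, X = 'n' })

Items with dot before 'n', with the dot advanced:
  [D → . n D n] → [D → n . D n]
Closure of the advanced items:
  [D → n . D n] has the dot before D: add [D → .], [D → . + e (], [D → . n D n]

GOTO = { [D → . + e (], [D → . n D n], [D → .], [D → n . D n] }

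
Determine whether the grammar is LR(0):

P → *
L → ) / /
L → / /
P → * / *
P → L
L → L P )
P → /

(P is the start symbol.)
No. Shift-reduce conflict between [P → * .] and [P → * . / *]

Augment with P' → P and build the canonical LR(0) collection (I0 = CLOSURE({[P' → . P]}), then GOTO on every symbol after a dot until no new states appear). It has 13 states:
  I0: { [L → . ) / /], [L → . / /], [L → . L P )], [P → . * / *], [P → . *], [P → . /], [P → . L], [P' → . P] }  — shift
  I1: { [L → ) . / /] }  — shift
  I2: { [P → * . / *], [P → * .] }  — shift, reduce
  I3: { [L → / . /], [P → / .] }  — shift, reduce
  I4: { [L → . ) / /], [L → . / /], [L → . L P )], [L → L . P )], [P → . * / *], [P → . *], [P → . /], [P → . L], [P → L .] }  — shift, reduce
  I5: { [P' → P .] }  — accept
  I6: { [L → L P . )] }  — shift
  I7: { [L → L P ) .] }  — reduce
  I8: { [L → / / .] }  — reduce
  I9: { [P → * / . *] }  — shift
  I10: { [P → * / * .] }  — reduce
  I11: { [L → ) / . /] }  — shift
  I12: { [L → ) / / .] }  — reduce

Conflict in state I2:
  Shift-reduce conflict between [P → * .] and [P → * . / *]
So the grammar is NOT LR(0).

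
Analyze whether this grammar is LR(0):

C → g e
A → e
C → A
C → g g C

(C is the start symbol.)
Yes, the grammar is LR(0)

A grammar is LR(0) if no state in the canonical LR(0) collection has:
  - both a shift item (dot before a terminal) and a complete item (shift-reduce conflict), or
  - two or more complete items (reduce-reduce conflict; the accept item [C' → C .] counts as a complete item here).

Augment with C' → C and build the canonical LR(0) collection (I0 = CLOSURE({[C' → . C]}), then GOTO on every symbol after a dot until no new states appear). It has 8 states:
  I0: { [A → . e], [C → . A], [C → . g e], [C → . g g C], [C' → . C] }  — shift
  I1: { [C → A .] }  — reduce
  I2: { [C' → C .] }  — accept
  I3: { [A → e .] }  — reduce
  I4: { [C → g . e], [C → g . g C] }  — shift
  I5: { [C → g e .] }  — reduce
  I6: { [A → . e], [C → . A], [C → . g e], [C → . g g C], [C → g g . C] }  — shift
  I7: { [C → g g C .] }  — reduce

Every state is either a pure shift/goto state or contains exactly one complete item and nothing to shift — no conflicts. The grammar is LR(0).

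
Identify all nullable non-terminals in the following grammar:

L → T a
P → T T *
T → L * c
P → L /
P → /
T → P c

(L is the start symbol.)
None

A non-terminal is nullable if it can derive ε (the empty string): either it has an ε-production, or it has a production whose right-hand side consists entirely of nullable non-terminals.

There are no ε-productions, so no non-terminal can derive ε.
No non-terminals are nullable.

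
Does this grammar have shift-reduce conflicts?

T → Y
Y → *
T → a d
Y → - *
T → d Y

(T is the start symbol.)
A shift-reduce conflict occurs when an LR(0) state has both:
  - a complete (reduce) item [A → α .] (dot at the end), and
  - a shift item [B → β . c γ] (dot before a terminal).

Augment with T' → T and build the canonical LR(0) collection (I0 = CLOSURE({[T' → . T]}), then GOTO on every symbol after a dot until no new states appear). It has 10 states:
  I0: { [T → . Y], [T → . a d], [T → . d Y], [T' → . T], [Y → . *], [Y → . - *] }  — shift
  I1: { [Y → * .] }  — reduce
  I2: { [Y → - . *] }  — shift
  I3: { [T' → T .] }  — accept
  I4: { [T → Y .] }  — reduce
  I5: { [T → a . d] }  — shift
  I6: { [T → d . Y], [Y → . *], [Y → . - *] }  — shift
  I7: { [T → d Y .] }  — reduce
  I8: { [T → a d .] }  — reduce
  I9: { [Y → - * .] }  — reduce

No state contains both a complete item and a shift item.

Answer: No shift-reduce conflicts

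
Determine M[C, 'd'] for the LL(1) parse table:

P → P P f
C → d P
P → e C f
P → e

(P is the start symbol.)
To find M[C, 'd'], we find productions for C where 'd' is in the predict set (PREDICT(N → α) = (FIRST(α) \ {ε}) ∪ (FOLLOW(N) if α ⇒* ε)).

C → d P: PREDICT = { 'd' }
  'd' is in predict set, so this production goes in M[C, 'd']

M[C, 'd'] = C → d P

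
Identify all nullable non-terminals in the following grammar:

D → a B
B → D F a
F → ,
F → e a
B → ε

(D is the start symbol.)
A non-terminal is nullable if it can derive ε (the empty string): either it has an ε-production, or it has a production whose right-hand side consists entirely of nullable non-terminals.

ε-productions: B → ε
So B is immediately nullable.
No further non-terminal can be added: every production for the remaining non-terminals contains a terminal or a non-nullable non-terminal.
Nullable = { 'B' }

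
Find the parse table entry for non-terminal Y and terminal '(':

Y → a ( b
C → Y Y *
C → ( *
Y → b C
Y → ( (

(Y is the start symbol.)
To find M[Y, '('], we find productions for Y where '(' is in the predict set (PREDICT(N → α) = (FIRST(α) \ {ε}) ∪ (FOLLOW(N) if α ⇒* ε)).

Y → a ( b: PREDICT = { 'a' }
Y → b C: PREDICT = { 'b' }
Y → ( (: PREDICT = { '(' }
  '(' is in predict set, so this production goes in M[Y, '(']

M[Y, '('] = Y → ( (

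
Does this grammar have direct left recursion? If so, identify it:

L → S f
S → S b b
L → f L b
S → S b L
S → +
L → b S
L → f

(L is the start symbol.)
Yes, S is left-recursive

Direct left recursion occurs when N → N α for some non-terminal N (the right-hand side begins with the left-hand side itself).

L → S f: starts with S
S → S b b: LEFT RECURSIVE (starts with S)
L → f L b: starts with f
S → S b L: LEFT RECURSIVE (starts with S)
S → +: starts with '+'
L → b S: starts with b
L → f: starts with f

The grammar has direct left recursion on: S.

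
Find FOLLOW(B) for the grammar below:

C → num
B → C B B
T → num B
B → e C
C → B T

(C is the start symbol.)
In B → C B B: B is followed by B, add FIRST(B) \ {ε} = { 'e', 'num' }
In B → C B B: B is at the end; this adds FOLLOW(B) to itself — nothing new
In T → num B: B is at the end, add FOLLOW(T)
In C → B T: B is followed by T, add FIRST(T) \ {ε} = { 'num' }

The FOLLOW sets referred to above (computed the same way, to a fixed point):
  FOLLOW(T) = { $, 'e', 'num' }

Taking the union: FOLLOW(B) = { $, 'e', 'num' }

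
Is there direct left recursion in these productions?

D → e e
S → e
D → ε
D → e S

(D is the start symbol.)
No direct left recursion

D → e e: starts with e
S → e: starts with e
D → ε: starts with ε
D → e S: starts with e

No direct left recursion found.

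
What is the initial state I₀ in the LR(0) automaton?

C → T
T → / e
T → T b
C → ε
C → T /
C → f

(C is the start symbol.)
{ [C → . T /], [C → . T], [C → . f], [C → .], [C' → . C], [T → . / e], [T → . T b] }

First, augment the grammar with C' → C
I₀ = CLOSURE({ [C' → . C] }):
  [C' → . C] has the dot before C: add [C → . T], [C → .], [C → . T /], [C → . f]
  [C → . T] has the dot before T: add [T → . / e], [T → . T b]
No further items can be added.

I₀ = { [C → . T /], [C → . T], [C → . f], [C → .], [C' → . C], [T → . / e], [T → . T b] }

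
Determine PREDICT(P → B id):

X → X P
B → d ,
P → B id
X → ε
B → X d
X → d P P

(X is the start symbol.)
PREDICT(P → B id) = (FIRST(RHS) \ {ε}) ∪ (FOLLOW(P) if ε ∈ FIRST(RHS), i.e. RHS ⇒* ε)
FIRST(B) = { 'd' }
FIRST(B id) = { 'd' }
ε ∉ FIRST(B id), so FOLLOW(P) is not added.
PREDICT(P → B id) = { 'd' }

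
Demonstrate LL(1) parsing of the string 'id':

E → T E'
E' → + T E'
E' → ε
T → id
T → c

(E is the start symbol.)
Stack is shown with the top on the left.

Stack    Input  Action
----------------------
E $      id $   output E → T E'
T E' $   id $   output T → id
id E' $  id $   match 'id'
E' $     $      output E' → ε
$        $      accept

The string is accepted.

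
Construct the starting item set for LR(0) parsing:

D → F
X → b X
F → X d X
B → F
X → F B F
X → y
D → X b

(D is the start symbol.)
First, augment the grammar with D' → D
I₀ = CLOSURE({ [D' → . D] }):
  [D' → . D] has the dot before D: add [D → . F], [D → . X b]
  [D → . F] has the dot before F: add [F → . X d X]
  [D → . X b] has the dot before X: add [X → . b X], [X → . F B F], [X → . y]
No further items can be added.

I₀ = { [D → . F], [D → . X b], [D' → . D], [F → . X d X], [X → . F B F], [X → . b X], [X → . y] }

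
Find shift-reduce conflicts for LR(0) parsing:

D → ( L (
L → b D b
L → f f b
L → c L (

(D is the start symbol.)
A shift-reduce conflict occurs when an LR(0) state has both:
  - a complete (reduce) item [A → α .] (dot at the end), and
  - a shift item [B → β . c γ] (dot before a terminal).

Augment with D' → D and build the canonical LR(0) collection (I0 = CLOSURE({[D' → . D]}), then GOTO on every symbol after a dot until no new states appear). It has 14 states:
  I0: { [D → . ( L (], [D' → . D] }  — shift
  I1: { [D → ( . L (], [L → . b D b], [L → . c L (], [L → . f f b] }  — shift
  I2: { [D' → D .] }  — accept
  I3: { [D → ( L . (] }  — shift
  I4: { [D → . ( L (], [L → b . D b] }  — shift
  I5: { [L → . b D b], [L → . c L (], [L → . f f b], [L → c . L (] }  — shift
  I6: { [L → f . f b] }  — shift
  I7: { [L → f f . b] }  — shift
  I8: { [L → f f b .] }  — reduce
  I9: { [L → c L . (] }  — shift
  I10: { [L → c L ( .] }  — reduce
  I11: { [L → b D . b] }  — shift
  I12: { [L → b D b .] }  — reduce
  I13: { [D → ( L ( .] }  — reduce

No state contains both a complete item and a shift item.

Answer: No shift-reduce conflicts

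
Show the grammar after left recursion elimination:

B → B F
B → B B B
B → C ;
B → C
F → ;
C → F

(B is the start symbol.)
B is directly left-recursive. The standard transformation for
  A → A α₁ | ... | A α_m | β₁ | ... | β_n
is
  A  → β₁ A' | ... | β_n A'
  A' → α₁ A' | ... | α_m A' | ε

B → C ; becomes B → C ; B'
B → C becomes B → C B'
B → B F becomes B' → F B'
B → B B B becomes B' → B B B'
Add B' → ε

Productions for other non-terminals are unchanged:
  F → ;
  C → F

Resulting grammar:
B → C ; B'
B → C B'
B' → F B'
B' → B B B'
B' → ε
F → ;
C → F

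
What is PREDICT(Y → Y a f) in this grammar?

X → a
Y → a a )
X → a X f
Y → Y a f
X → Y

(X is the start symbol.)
PREDICT(Y → Y a f) = (FIRST(RHS) \ {ε}) ∪ (FOLLOW(Y) if ε ∈ FIRST(RHS), i.e. RHS ⇒* ε)
FIRST(Y) = { 'a' }
FIRST(Y a f) = { 'a' }
ε ∉ FIRST(Y a f), so FOLLOW(Y) is not added.
PREDICT(Y → Y a f) = { 'a' }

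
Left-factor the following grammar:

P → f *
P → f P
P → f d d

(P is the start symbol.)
P → f P'
P' → *
P' → P
P' → d d

Left-factoring transforms A → αβ₁ | αβ₂ into A → αA' and A' → β₁ | β₂
(α is the longest common prefix among the alternatives). Repeat until
no nonterminal has two alternatives with a common prefix.

Round 1: P has alternatives sharing prefix 'f'. Introduce P': P → f P'
  Add: P' → *
  Add: P' → P
  Add: P' → d d

No remaining common prefixes — done.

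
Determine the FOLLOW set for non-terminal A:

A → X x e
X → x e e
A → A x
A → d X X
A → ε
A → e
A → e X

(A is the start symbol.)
{ $, 'x' }

To compute FOLLOW(A), find every occurrence of A on a right-hand side N → α A β: add FIRST(β) \ {ε}, and if β is empty or nullable also add FOLLOW(N). Iterate to a fixed point.

A is the start symbol, so $ ∈ FOLLOW(A).
In A → A x: A is followed by x, add FIRST(x) \ {ε} = { 'x' }

Taking the union: FOLLOW(A) = { $, 'x' }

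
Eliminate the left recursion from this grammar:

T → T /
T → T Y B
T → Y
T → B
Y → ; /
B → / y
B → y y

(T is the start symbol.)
T is directly left-recursive. The standard transformation for
  A → A α₁ | ... | A α_m | β₁ | ... | β_n
is
  A  → β₁ A' | ... | β_n A'
  A' → α₁ A' | ... | α_m A' | ε

T → Y becomes T → Y T'
T → B becomes T → B T'
T → T / becomes T' → / T'
T → T Y B becomes T' → Y B T'
Add T' → ε

Productions for other non-terminals are unchanged:
  Y → ; /
  B → / y
  B → y y

Resulting grammar:
T → Y T'
T → B T'
T' → / T'
T' → Y B T'
T' → ε
Y → ; /
B → / y
B → y y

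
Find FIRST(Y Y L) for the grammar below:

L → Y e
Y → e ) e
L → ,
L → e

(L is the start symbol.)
FIRST sets of the non-terminals involved (from the grammar, by fixed-point iteration):
  FIRST(Y) = { 'e' }

To compute FIRST(Y Y L), process the symbols left to right:
Symbol Y is a non-terminal. Add FIRST(Y) \ {ε} = { 'e' }
Y is not nullable (ε ∉ FIRST(Y)), so stop here.
FIRST(Y Y L) = { 'e' }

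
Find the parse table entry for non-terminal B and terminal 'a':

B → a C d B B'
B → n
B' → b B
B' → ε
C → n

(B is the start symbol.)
B → a C d B B'

To find M[B, 'a'], we find productions for B where 'a' is in the predict set (PREDICT(N → α) = (FIRST(α) \ {ε}) ∪ (FOLLOW(N) if α ⇒* ε)).

B → a C d B B': PREDICT = { 'a' }
  'a' is in predict set, so this production goes in M[B, 'a']
B → n: PREDICT = { 'n' }

M[B, 'a'] = B → a C d B B'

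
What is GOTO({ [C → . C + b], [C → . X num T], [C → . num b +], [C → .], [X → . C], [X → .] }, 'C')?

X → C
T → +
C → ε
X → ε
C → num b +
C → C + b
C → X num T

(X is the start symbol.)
GOTO(I, 'C') = CLOSURE({ [A → αX.β] : [A → α.Xβ] ∈ I, X = 'C' })

Items with dot before 'C', with the dot advanced:
  [C → . C + b] → [C → C . + b]
  [X → . C] → [X → C .]
Closure adds nothing (no advanced item has the dot before a non-terminal).

GOTO = { [C → C . + b], [X → C .] }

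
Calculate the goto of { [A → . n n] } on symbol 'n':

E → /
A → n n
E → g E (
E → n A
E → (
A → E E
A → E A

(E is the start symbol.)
{ [A → n . n] }

GOTO(I, 'n') = CLOSURE({ [A → αX.β] : [A → α.Xβ] ∈ I, X = 'n' })

Items with dot before 'n', with the dot advanced:
  [A → . n n] → [A → n . n]
Closure adds nothing (no advanced item has the dot before a non-terminal).

GOTO = { [A → n . n] }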